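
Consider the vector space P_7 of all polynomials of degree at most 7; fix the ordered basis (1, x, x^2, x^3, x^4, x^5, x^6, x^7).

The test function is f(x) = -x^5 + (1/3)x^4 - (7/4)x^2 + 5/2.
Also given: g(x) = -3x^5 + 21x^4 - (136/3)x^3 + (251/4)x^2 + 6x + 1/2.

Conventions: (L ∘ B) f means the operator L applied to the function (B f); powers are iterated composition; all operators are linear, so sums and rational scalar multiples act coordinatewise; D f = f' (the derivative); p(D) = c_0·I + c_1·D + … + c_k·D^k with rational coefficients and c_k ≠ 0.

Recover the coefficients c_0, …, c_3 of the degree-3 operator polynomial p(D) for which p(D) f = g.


p(D) = 3·I − 4·D + 2·D^2 − D^3, i.e. c_0 = 3, c_1 = -4, c_2 = 2, c_3 = -1

D^0 f = -x^5 + (1/3)x^4 - (7/4)x^2 + 5/2
D^1 f = -5x^4 + (4/3)x^3 - (7/2)x
D^2 f = -20x^3 + 4x^2 - 7/2
D^3 f = -60x^2 + 8x
matching coefficients of g against c_0 f + c_1 Df + … from the top degree down determines the c_i
solution: c_0 = 3, c_1 = -4, c_2 = 2, c_3 = -1


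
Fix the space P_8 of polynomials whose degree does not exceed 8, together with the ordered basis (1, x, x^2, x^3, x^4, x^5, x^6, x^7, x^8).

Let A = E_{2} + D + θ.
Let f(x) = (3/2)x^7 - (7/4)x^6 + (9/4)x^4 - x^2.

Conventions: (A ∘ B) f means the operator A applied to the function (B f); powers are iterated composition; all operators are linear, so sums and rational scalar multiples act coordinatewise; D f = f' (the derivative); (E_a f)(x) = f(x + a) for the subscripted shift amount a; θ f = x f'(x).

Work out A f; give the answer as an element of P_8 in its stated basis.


g(x) = 12x^7 + (77/4)x^6 + (189/2)x^5 + (1305/4)x^4 + 587x^3 + 639x^2 + 402x + 112

E_{2} f = (3/2)x^7 + (77/4)x^6 + 105x^5 + (1269/4)x^4 + 578x^3 + 641x^2 + 404x + 112
D f = (21/2)x^6 - (21/2)x^5 + 9x^3 - 2x
θ f = (21/2)x^7 - (21/2)x^6 + 9x^4 - 2x^2
(E_{2} + D + θ) f = 12x^7 + (77/4)x^6 + (189/2)x^5 + (1305/4)x^4 + 587x^3 + 639x^2 + 402x + 112


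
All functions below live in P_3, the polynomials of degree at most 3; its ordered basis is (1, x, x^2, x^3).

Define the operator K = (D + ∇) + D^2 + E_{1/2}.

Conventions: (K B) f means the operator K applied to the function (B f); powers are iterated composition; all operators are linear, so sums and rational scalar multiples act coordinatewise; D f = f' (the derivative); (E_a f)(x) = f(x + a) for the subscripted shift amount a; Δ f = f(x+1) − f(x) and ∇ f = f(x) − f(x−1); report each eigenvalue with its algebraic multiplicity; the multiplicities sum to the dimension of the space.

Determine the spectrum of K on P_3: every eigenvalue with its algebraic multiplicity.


image of 1: 1
image of x: x + 5/2
image of x^2: x^2 + 5x + 5/4
image of x^3: x^3 + (15/2)x^2 + (15/4)x + 9/8
the matrix is upper triangular; its diagonal is (1, 1, 1, 1)
for a triangular matrix the eigenvalues are the diagonal entries, with algebraic multiplicity their repetition count

λ = 1 (multiplicity 4)


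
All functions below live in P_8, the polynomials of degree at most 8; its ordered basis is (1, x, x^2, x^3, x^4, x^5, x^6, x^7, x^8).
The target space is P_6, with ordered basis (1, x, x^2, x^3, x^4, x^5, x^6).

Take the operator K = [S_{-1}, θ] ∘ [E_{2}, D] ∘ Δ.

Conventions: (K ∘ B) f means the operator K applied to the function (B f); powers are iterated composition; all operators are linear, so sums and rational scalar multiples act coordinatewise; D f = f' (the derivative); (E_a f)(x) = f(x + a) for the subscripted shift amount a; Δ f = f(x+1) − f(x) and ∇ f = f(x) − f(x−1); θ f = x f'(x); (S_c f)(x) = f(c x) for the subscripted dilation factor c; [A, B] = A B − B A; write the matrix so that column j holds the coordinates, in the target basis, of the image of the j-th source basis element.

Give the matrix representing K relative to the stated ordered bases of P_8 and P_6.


the matrix is [[0, 0, 0, 0, 0, 0, 0, 0, 0]; [0, 0, 0, 0, 0, 0, 0, 0, 0]; [0, 0, 0, 0, 0, 0, 0, 0, 0]; [0, 0, 0, 0, 0, 0, 0, 0, 0]; [0, 0, 0, 0, 0, 0, 0, 0, 0]; [0, 0, 0, 0, 0, 0, 0, 0, 0]; [0, 0, 0, 0, 0, 0, 0, 0, 0]] (rows listed top to bottom)

image of 1: 0
image of x: 0
image of x^2: 0
image of x^3: 0
image of x^4: 0
image of x^5: 0
image of x^6: 0
image of x^7: 0
image of x^8: 0
each image's coordinates form column j of the matrix


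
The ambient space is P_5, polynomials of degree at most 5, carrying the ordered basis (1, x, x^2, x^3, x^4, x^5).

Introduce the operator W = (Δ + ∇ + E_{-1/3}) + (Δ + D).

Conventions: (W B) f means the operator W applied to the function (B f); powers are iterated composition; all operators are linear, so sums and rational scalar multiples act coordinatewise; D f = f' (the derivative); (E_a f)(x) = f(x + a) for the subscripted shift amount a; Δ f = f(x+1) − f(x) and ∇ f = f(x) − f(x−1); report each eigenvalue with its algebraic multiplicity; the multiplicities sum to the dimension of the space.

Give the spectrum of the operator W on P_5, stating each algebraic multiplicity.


image of 1: 1
image of x: x + 11/3
image of x^2: x^2 + (22/3)x + 10/9
image of x^3: x^3 + 11x^2 + (10/3)x + 80/27
image of x^4: x^4 + (44/3)x^3 + (20/3)x^2 + (320/27)x + 82/81
image of x^5: x^5 + (55/3)x^4 + (100/9)x^3 + (800/27)x^2 + (410/81)x + 728/243
the matrix is upper triangular; its diagonal is (1, 1, 1, 1, 1, 1)
for a triangular matrix the eigenvalues are the diagonal entries, with algebraic multiplicity their repetition count

λ = 1 (multiplicity 6)


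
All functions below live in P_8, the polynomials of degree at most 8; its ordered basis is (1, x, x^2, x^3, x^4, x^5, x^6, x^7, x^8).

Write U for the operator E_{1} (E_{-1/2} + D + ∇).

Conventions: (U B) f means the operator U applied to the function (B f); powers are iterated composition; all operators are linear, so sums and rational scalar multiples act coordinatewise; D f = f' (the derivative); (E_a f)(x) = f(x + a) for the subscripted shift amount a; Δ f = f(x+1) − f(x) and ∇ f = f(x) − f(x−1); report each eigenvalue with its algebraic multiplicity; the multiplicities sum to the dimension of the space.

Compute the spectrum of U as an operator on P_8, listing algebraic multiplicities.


λ = 1 (multiplicity 9)

image of 1: 1
image of x: x + 5/2
image of x^2: x^2 + 5x + 13/4
image of x^3: x^3 + (15/2)x^2 + (39/4)x + 33/8
image of x^4: x^4 + 10x^3 + (39/2)x^2 + (33/2)x + 81/16
image of x^5: x^5 + (25/2)x^4 + (65/2)x^3 + (165/4)x^2 + (405/16)x + 193/32
image of x^6: x^6 + 15x^5 + (195/4)x^4 + (165/2)x^3 + (1215/16)x^2 + (579/16)x + 449/64
image of x^7: x^7 + (35/2)x^6 + (273/4)x^5 + (1155/8)x^4 + (2835/16)x^3 + (4053/32)x^2 + (3143/64)x + 1025/128
image of x^8: x^8 + 20x^7 + 91x^6 + 231x^5 + (2835/8)x^4 + (1351/4)x^3 + (3143/16)x^2 + (1025/16)x + 2305/256
the matrix is upper triangular; its diagonal is (1, 1, 1, 1, 1, 1, 1, 1, 1)
for a triangular matrix the eigenvalues are the diagonal entries, with algebraic multiplicity their repetition count


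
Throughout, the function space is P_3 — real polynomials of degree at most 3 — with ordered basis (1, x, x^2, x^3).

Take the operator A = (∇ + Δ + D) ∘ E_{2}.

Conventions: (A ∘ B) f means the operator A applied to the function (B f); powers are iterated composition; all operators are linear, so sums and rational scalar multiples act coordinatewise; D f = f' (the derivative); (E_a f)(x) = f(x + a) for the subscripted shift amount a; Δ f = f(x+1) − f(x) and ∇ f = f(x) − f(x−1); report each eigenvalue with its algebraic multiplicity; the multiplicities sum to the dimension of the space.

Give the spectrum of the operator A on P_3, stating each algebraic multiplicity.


image of 1: 0
image of x: 3
image of x^2: 6x + 12
image of x^3: 9x^2 + 36x + 38
the matrix is upper triangular; its diagonal is (0, 0, 0, 0)
for a triangular matrix the eigenvalues are the diagonal entries, with algebraic multiplicity their repetition count

λ = 0 (multiplicity 4)


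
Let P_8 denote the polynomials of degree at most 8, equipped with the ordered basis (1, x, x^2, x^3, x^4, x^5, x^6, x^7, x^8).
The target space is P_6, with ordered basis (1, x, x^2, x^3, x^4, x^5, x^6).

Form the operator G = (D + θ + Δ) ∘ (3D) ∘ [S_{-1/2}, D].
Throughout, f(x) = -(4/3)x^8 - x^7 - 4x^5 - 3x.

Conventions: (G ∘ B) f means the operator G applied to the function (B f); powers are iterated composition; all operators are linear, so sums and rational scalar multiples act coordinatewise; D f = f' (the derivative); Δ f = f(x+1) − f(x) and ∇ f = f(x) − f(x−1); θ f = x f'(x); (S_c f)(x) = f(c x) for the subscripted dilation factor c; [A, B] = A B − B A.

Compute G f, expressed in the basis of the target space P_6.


the image equals g(x) = (63/4)x^6 + (1071/64)x^5 + (315/32)x^4 - (1425/32)x^3 - (4005/32)x^2 - (4257/64)x - 1461/64

D f = -(32/3)x^7 - 7x^6 - 20x^4 - 3
S_{-1/2} D f = (1/12)x^7 - (7/64)x^6 - (5/4)x^4 - 3
S_{-1/2} f = -(1/192)x^8 + (1/128)x^7 + (1/8)x^5 + (3/2)x
D S_{-1/2} f = -(1/24)x^7 + (7/128)x^6 + (5/8)x^4 + 3/2
[S_{-1/2}, D] f = (1/8)x^7 - (21/128)x^6 - (15/8)x^4 - 9/2
D [S_{-1/2}, D] f = (7/8)x^6 - (63/64)x^5 - (15/2)x^3
(3D) [S_{-1/2}, D] f = (21/8)x^6 - (189/64)x^5 - (45/2)x^3
D (3D) [S_{-1/2}, D] f = (63/4)x^5 - (945/64)x^4 - (135/2)x^2
θ (3D) [S_{-1/2}, D] f = (63/4)x^6 - (945/64)x^5 - (135/2)x^3
Δ (3D) [S_{-1/2}, D] f = (63/4)x^5 + (1575/64)x^4 + (735/32)x^3 - (1845/32)x^2 - (4257/64)x - 1461/64
(D + θ + Δ) (3D) [S_{-1/2}, D] f = (63/4)x^6 + (1071/64)x^5 + (315/32)x^4 - (1425/32)x^3 - (4005/32)x^2 - (4257/64)x - 1461/64


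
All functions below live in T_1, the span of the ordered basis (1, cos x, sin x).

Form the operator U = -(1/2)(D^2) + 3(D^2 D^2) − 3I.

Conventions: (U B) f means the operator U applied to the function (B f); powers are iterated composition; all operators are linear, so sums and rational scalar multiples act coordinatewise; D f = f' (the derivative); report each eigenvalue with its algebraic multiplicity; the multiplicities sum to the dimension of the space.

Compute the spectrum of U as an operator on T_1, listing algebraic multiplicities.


λ = -3 (multiplicity 1), λ = 1/2 (multiplicity 2)

image of 1: -3
image of cos x: (1/2)cos x
image of sin x: (1/2)sin x
the matrix is diagonal; its diagonal is (-3, 1/2, 1/2)
for a triangular matrix the eigenvalues are the diagonal entries, with algebraic multiplicity their repetition count


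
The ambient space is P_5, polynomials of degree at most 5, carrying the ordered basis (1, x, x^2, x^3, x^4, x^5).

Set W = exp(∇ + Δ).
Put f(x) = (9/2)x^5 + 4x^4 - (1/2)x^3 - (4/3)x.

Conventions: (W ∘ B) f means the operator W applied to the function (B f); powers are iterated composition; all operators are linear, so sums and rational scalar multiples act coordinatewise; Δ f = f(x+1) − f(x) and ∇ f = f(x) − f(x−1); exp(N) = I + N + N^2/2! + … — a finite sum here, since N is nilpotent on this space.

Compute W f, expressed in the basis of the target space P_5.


order-1 term: 45x^4 + 32x^3 + 87x^2 + 32x + 16/3
order-2 term: 180x^3 + 96x^2 + 354x + 64
order-3 term: 360x^2 + 128x + 356
order-4 term: 360x + 64
order-5 term: 144
the series for exp(∇ + Δ) f terminates at order 5
exp(∇ + Δ) f = (9/2)x^5 + 49x^4 + (423/2)x^3 + 543x^2 + (2618/3)x + 1900/3

g(x) = (9/2)x^5 + 49x^4 + (423/2)x^3 + 543x^2 + (2618/3)x + 1900/3


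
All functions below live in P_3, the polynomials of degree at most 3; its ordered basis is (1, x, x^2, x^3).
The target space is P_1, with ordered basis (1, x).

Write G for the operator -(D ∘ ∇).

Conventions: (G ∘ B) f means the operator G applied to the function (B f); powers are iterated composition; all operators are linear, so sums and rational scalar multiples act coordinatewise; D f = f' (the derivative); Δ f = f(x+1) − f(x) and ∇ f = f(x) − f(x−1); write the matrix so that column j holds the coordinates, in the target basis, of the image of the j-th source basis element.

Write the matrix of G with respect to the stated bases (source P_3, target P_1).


image of 1: 0
image of x: 0
image of x^2: -2
image of x^3: -6x + 3
each image's coordinates form column j of the matrix

the matrix is [[0, 0, -2, 3]; [0, 0, 0, -6]] (rows listed top to bottom)


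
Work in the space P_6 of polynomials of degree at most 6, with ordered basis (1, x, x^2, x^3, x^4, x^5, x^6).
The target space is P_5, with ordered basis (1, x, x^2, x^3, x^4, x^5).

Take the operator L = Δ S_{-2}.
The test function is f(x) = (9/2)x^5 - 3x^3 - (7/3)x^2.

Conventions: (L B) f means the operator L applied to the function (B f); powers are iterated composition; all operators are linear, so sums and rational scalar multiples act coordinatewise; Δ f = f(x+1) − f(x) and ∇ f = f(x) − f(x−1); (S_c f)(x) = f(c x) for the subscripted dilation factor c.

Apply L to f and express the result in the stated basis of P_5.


S_{-2} f = -144x^5 + 24x^3 - (28/3)x^2
Δ S_{-2} f = -720x^4 - 1440x^3 - 1368x^2 - (2000/3)x - 388/3

the image equals g(x) = -720x^4 - 1440x^3 - 1368x^2 - (2000/3)x - 388/3


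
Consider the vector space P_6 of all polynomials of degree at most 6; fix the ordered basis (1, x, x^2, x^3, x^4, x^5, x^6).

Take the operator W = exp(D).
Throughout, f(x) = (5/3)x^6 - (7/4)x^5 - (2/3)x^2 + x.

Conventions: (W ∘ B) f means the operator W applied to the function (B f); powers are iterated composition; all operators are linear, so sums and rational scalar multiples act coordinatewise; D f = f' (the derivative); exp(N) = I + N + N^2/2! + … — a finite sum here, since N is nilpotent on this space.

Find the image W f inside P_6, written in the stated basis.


order-1 term: 10x^5 - (35/4)x^4 - (4/3)x + 1
order-2 term: 25x^4 - (35/2)x^3 - 2/3
order-3 term: (100/3)x^3 - (35/2)x^2
order-4 term: 25x^2 - (35/4)x
order-5 term: 10x - 7/4
order-6 term: 5/3
the series for exp(D) f terminates at order 6
exp(D) f = (5/3)x^6 + (33/4)x^5 + (65/4)x^4 + (95/6)x^3 + (41/6)x^2 + (11/12)x + 1/4

g(x) = (5/3)x^6 + (33/4)x^5 + (65/4)x^4 + (95/6)x^3 + (41/6)x^2 + (11/12)x + 1/4


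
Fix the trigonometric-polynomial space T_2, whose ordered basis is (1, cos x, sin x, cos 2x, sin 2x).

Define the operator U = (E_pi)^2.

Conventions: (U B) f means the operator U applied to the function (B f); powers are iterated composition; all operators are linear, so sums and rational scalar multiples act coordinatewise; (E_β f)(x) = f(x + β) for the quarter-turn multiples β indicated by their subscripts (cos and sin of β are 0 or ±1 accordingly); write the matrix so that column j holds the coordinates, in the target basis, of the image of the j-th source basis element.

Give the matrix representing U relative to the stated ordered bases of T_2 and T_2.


image of 1: 1
image of cos x: cos x
image of sin x: sin x
image of cos 2x: cos 2x
image of sin 2x: sin 2x
each image's coordinates form column j of the matrix

the matrix is [[1, 0, 0, 0, 0]; [0, 1, 0, 0, 0]; [0, 0, 1, 0, 0]; [0, 0, 0, 1, 0]; [0, 0, 0, 0, 1]] (rows listed top to bottom)


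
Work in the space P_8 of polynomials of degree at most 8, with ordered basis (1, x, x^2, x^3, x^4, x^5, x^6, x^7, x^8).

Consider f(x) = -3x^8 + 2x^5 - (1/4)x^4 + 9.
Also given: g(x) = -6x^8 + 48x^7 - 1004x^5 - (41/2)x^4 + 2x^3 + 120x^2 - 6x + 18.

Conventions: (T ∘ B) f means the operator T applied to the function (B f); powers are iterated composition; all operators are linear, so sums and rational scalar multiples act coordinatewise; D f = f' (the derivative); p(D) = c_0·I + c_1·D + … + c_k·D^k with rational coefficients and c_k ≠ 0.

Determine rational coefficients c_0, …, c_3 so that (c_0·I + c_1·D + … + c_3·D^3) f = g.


c_0 = 2, c_1 = -2, c_2 = 0, c_3 = 1

D^0 f = -3x^8 + 2x^5 - (1/4)x^4 + 9
D^1 f = -24x^7 + 10x^4 - x^3
D^2 f = -168x^6 + 40x^3 - 3x^2
D^3 f = -1008x^5 + 120x^2 - 6x
matching coefficients of g against c_0 f + c_1 Df + … from the top degree down determines the c_i
solution: c_0 = 2, c_1 = -2, c_2 = 0, c_3 = 1


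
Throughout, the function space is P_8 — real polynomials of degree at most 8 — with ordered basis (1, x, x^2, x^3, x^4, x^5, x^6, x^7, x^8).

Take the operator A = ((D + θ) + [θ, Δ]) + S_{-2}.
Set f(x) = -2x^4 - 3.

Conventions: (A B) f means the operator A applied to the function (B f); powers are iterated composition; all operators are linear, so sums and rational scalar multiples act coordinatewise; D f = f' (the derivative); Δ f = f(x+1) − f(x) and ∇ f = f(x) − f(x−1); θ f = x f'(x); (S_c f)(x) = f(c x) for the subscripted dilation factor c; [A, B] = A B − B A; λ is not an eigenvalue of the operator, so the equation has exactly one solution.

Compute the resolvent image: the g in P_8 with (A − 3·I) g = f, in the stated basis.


write g with unknown coordinates in the stated basis and equate coefficients in (A − 3·I) g = f
solving from the highest basis element down gives g = -(2/17)x^4 - (8/17)x^2 + (6/17)x + 75/34
check: A g = -(40/17)x^4 - (24/17)x^2 + (18/17)x + 123/34
so A g − 3·g = -2x^4 - 3 = f ✓

the result is g(x) = -(2/17)x^4 - (8/17)x^2 + (6/17)x + 75/34


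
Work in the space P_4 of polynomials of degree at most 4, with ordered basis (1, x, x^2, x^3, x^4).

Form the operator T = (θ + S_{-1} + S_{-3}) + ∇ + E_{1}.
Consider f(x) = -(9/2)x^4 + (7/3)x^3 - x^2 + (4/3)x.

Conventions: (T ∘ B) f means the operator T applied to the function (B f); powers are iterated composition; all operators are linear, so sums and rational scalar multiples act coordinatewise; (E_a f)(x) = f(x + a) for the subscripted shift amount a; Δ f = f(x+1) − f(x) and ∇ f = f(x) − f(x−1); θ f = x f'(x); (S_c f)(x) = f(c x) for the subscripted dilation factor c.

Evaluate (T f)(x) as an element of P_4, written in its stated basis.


θ f = -18x^4 + 7x^3 - 2x^2 + (4/3)x
S_{-1} f = -(9/2)x^4 - (7/3)x^3 - x^2 - (4/3)x
S_{-3} f = -(729/2)x^4 - 63x^3 - 9x^2 - 4x
(θ + S_{-1} + S_{-3}) f = -387x^4 - (175/3)x^3 - 12x^2 - 4x
∇ f = -18x^3 + 34x^2 - 27x + 55/6
E_{1} f = -(9/2)x^4 - (47/3)x^3 - 21x^2 - (35/3)x - 11/6
((θ + S_{-1} + S_{-3}) + ∇ + E_{1}) f = -(783/2)x^4 - 92x^3 + x^2 - (128/3)x + 22/3

the result is g(x) = -(783/2)x^4 - 92x^3 + x^2 - (128/3)x + 22/3


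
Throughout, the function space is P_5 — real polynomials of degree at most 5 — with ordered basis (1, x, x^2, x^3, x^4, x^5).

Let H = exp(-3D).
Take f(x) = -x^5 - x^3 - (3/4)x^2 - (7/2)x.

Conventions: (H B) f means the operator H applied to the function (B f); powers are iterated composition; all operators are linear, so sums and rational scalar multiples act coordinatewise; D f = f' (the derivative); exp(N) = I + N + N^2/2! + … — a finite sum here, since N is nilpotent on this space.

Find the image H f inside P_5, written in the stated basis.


order-1 term: 15x^4 + 9x^2 + (9/2)x + 21/2
order-2 term: -90x^3 - 27x - 27/4
order-3 term: 270x^2 + 27
order-4 term: -405x
order-5 term: 243
the series for exp(-3D) f terminates at order 5
exp(-3D) f = -x^5 + 15x^4 - 91x^3 + (1113/4)x^2 - 431x + 1095/4

the result is g(x) = -x^5 + 15x^4 - 91x^3 + (1113/4)x^2 - 431x + 1095/4


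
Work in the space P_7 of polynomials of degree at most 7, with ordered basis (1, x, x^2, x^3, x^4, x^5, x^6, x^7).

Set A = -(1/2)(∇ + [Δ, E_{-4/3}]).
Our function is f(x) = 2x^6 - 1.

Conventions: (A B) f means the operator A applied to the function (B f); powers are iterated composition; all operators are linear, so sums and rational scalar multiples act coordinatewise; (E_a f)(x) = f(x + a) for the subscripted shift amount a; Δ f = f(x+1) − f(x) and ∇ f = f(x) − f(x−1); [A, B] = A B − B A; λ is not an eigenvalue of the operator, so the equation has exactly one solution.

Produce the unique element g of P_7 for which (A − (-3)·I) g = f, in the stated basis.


the result is g(x) = (2/3)x^6 + (2/3)x^5 - (10/9)x^4 + (10/27)x^3 + (20/27)x^2 - (46/81)x - 74/243

write g with unknown coordinates in the stated basis and equate coefficients in (A − (-3)·I) g = f
solving from the highest basis element down gives g = (2/3)x^6 + (2/3)x^5 - (10/9)x^4 + (10/27)x^3 + (20/27)x^2 - (46/81)x - 74/243
check: A g = -2x^5 + (10/3)x^4 - (10/9)x^3 - (20/9)x^2 + (46/27)x - 7/81
so A g − (-3)·g = 2x^6 - 1 = f ✓


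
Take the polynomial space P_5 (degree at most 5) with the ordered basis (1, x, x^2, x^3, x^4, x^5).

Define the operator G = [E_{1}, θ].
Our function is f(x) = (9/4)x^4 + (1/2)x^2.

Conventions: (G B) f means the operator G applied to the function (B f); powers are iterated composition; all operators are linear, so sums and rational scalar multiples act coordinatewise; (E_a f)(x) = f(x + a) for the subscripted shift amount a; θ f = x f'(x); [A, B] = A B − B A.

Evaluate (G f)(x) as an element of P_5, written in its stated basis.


θ f = 9x^4 + x^2
E_{1} θ f = 9x^4 + 36x^3 + 55x^2 + 38x + 10
E_{1} f = (9/4)x^4 + 9x^3 + 14x^2 + 10x + 11/4
θ E_{1} f = 9x^4 + 27x^3 + 28x^2 + 10x
[E_{1}, θ] f = 9x^3 + 27x^2 + 28x + 10

g(x) = 9x^3 + 27x^2 + 28x + 10


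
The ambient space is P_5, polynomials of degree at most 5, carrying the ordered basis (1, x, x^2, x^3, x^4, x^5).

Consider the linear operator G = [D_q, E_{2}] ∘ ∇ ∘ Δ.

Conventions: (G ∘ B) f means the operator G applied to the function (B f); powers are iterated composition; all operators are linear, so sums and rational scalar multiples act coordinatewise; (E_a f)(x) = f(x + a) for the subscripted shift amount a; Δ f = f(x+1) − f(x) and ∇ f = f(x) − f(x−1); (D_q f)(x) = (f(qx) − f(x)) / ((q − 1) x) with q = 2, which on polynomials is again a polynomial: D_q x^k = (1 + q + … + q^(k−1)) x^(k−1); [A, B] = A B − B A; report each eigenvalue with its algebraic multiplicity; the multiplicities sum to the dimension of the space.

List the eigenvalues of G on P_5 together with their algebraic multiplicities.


λ = 0 (multiplicity 6)

image of 1: 0
image of x: 0
image of x^2: 0
image of x^3: 0
image of x^4: -24
image of x^5: -200x - 320
the matrix is upper triangular; its diagonal is (0, 0, 0, 0, 0, 0)
for a triangular matrix the eigenvalues are the diagonal entries, with algebraic multiplicity their repetition count


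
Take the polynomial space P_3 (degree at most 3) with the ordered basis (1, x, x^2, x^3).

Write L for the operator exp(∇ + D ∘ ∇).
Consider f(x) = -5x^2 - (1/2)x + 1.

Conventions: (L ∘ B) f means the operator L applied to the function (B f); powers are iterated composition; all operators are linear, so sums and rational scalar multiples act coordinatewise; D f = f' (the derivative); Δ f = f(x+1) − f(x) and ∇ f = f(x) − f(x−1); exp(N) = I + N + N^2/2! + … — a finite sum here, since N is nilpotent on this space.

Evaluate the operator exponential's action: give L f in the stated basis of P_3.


order-1 term: -10x - 11/2
order-2 term: -5
the series for exp(∇ + D ∘ ∇) f terminates at order 2
exp(∇ + D ∘ ∇) f = -5x^2 - (21/2)x - 19/2

the image equals g(x) = -5x^2 - (21/2)x - 19/2


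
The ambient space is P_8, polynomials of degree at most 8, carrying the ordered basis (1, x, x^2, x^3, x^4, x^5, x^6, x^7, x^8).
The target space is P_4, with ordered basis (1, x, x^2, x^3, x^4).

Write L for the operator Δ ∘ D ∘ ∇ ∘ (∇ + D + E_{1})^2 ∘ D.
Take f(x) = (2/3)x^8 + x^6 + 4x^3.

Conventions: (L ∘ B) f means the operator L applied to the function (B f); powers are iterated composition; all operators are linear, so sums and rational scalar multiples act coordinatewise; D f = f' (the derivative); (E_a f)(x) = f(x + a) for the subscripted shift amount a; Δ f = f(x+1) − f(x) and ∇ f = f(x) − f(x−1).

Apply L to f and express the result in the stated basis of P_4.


D f = (16/3)x^7 + 6x^5 + 12x^2
∇ D f = (112/3)x^6 - 112x^5 + (650/3)x^4 - (740/3)x^3 + 172x^2 - (130/3)x - 2/3
D D f = (112/3)x^6 + 30x^4 + 24x
E_{1} D f = (16/3)x^7 + (112/3)x^6 + 118x^5 + (650/3)x^4 + (740/3)x^3 + 184x^2 + (274/3)x + 70/3
(∇ + D + E_{1}) D f = (16/3)x^7 + 112x^6 + 6x^5 + (1390/3)x^4 + 356x^2 + 72x + 68/3
∇ (∇ + D + E_{1}) D f = (112/3)x^6 + 560x^5 - (4390/3)x^4 + (11540/3)x^3 - 4288x^2 + 3170x - 848
D (∇ + D + E_{1}) D f = (112/3)x^6 + 672x^5 + 30x^4 + (5560/3)x^3 + 712x + 72
E_{1} (∇ + D + E_{1}) D f = (16/3)x^7 + (448/3)x^6 + 790x^5 + 2360x^4 + 4340x^3 + 4988x^2 + (10130/3)x + 3112/3
(∇ + D + E_{1}) (∇ + D + E_{1}) D f = (16/3)x^7 + 224x^6 + 2022x^5 + (2780/3)x^4 + 10040x^3 + 700x^2 + (21776/3)x + 784/3
∇ (∇ + D + E_{1})^2 D f = (112/3)x^6 + 1232x^5 + (20810/3)x^4 - 12220x^3 + 41532x^2 - (101450/3)x + 52426/3
D ∇ (∇ + D + E_{1})^2 D f = 224x^5 + 6160x^4 + (83240/3)x^3 - 36660x^2 + 83064x - 101450/3
Δ D ∇ (∇ + D + E_{1})^2 D f = 1120x^4 + 26880x^3 + 122440x^2 + 35680x + 241604/3

the image equals g(x) = 1120x^4 + 26880x^3 + 122440x^2 + 35680x + 241604/3


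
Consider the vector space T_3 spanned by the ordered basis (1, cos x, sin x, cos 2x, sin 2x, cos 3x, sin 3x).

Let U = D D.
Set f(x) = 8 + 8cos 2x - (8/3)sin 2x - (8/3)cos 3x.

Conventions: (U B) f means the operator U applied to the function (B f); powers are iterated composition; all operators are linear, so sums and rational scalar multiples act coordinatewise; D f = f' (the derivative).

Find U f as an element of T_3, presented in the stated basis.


g(x) = -32cos 2x + (32/3)sin 2x + 24cos 3x

D f = -(16/3)cos 2x - 16sin 2x + 8sin 3x
D D f = -32cos 2x + (32/3)sin 2x + 24cos 3x


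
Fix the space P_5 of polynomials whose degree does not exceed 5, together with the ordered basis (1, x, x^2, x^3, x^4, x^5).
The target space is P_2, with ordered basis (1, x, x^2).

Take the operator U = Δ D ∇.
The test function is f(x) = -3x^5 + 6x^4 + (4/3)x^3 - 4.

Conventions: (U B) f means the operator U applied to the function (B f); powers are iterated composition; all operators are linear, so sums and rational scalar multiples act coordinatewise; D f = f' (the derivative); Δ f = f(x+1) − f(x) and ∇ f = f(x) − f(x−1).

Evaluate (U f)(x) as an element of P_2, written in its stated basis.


∇ f = -15x^4 + 54x^3 - 62x^2 + 35x - 23/3
D ∇ f = -60x^3 + 162x^2 - 124x + 35
Δ D ∇ f = -180x^2 + 144x - 22

g(x) = -180x^2 + 144x - 22


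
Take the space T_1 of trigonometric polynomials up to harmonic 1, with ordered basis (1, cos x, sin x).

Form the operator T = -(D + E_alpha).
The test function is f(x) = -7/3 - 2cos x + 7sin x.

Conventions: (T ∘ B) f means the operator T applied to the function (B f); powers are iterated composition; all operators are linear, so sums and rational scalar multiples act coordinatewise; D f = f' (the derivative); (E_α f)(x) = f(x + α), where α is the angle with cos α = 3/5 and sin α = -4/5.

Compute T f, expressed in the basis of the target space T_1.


g(x) = 7/3 - (1/5)cos x - (23/5)sin x

D f = 7cos x + 2sin x
E_alpha f = -7/3 - (34/5)cos x + (13/5)sin x
(D + E_alpha) f = -7/3 + (1/5)cos x + (23/5)sin x
(-(D + E_alpha)) f = 7/3 - (1/5)cos x - (23/5)sin x


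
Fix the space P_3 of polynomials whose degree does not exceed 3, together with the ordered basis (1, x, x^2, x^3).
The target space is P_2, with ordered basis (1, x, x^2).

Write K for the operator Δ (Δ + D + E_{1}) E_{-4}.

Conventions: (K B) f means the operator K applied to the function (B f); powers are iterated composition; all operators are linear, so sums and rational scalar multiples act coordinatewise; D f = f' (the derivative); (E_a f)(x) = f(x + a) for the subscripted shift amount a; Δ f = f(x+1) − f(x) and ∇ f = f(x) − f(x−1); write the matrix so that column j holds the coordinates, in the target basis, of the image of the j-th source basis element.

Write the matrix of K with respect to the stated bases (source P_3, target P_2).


image of 1: 0
image of x: 1
image of x^2: 2x - 1
image of x^3: 3x^2 - 3x - 20
each image's coordinates form column j of the matrix

the matrix is [[0, 1, -1, -20]; [0, 0, 2, -3]; [0, 0, 0, 3]] (rows listed top to bottom)


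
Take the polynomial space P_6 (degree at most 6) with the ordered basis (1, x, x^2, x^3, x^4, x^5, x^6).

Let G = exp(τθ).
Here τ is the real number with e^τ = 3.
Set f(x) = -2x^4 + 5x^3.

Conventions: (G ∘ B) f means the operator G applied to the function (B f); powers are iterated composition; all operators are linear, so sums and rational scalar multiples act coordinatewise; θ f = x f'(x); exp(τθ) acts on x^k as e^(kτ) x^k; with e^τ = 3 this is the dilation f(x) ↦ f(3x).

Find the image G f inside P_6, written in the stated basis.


exp(τθ) x^k = e^(kτ) x^k; with e^τ = 3 this sends x^k to 3^k x^k
x^3 ↦ 27 x^3
x^4 ↦ 81 x^4
applying this coordinatewise to f: exp(τθ) f = -162x^4 + 135x^3

g(x) = -162x^4 + 135x^3


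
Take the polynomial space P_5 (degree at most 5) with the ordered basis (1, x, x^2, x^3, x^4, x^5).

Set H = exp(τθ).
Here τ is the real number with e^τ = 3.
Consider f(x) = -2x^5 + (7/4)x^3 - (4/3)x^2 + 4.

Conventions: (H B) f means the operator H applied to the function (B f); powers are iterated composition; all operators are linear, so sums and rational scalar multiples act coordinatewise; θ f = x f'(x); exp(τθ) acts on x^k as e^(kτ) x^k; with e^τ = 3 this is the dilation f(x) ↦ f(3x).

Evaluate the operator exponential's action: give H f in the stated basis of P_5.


g(x) = -486x^5 + (189/4)x^3 - 12x^2 + 4

exp(τθ) x^k = e^(kτ) x^k; with e^τ = 3 this sends x^k to 3^k x^k
x^2 ↦ 9 x^2
x^3 ↦ 27 x^3
x^5 ↦ 243 x^5
applying this coordinatewise to f: exp(τθ) f = -486x^5 + (189/4)x^3 - 12x^2 + 4


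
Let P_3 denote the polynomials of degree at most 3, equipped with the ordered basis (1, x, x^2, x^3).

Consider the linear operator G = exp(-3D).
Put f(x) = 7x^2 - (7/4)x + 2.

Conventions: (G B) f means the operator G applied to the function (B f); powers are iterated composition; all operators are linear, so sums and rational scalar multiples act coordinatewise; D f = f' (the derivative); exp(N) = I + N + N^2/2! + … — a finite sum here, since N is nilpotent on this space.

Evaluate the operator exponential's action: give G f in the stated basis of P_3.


order-1 term: -42x + 21/4
order-2 term: 63
the series for exp(-3D) f terminates at order 2
exp(-3D) f = 7x^2 - (175/4)x + 281/4

the result is g(x) = 7x^2 - (175/4)x + 281/4


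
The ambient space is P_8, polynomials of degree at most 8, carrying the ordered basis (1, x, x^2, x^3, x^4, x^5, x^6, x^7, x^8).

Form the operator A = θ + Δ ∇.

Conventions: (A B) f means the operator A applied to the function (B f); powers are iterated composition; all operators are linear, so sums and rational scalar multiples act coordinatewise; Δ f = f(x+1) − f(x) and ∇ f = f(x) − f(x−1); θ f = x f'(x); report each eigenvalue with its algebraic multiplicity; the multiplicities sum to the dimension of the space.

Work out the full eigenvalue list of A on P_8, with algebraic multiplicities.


image of 1: 0
image of x: x
image of x^2: 2x^2 + 2
image of x^3: 3x^3 + 6x
image of x^4: 4x^4 + 12x^2 + 2
image of x^5: 5x^5 + 20x^3 + 10x
image of x^6: 6x^6 + 30x^4 + 30x^2 + 2
image of x^7: 7x^7 + 42x^5 + 70x^3 + 14x
image of x^8: 8x^8 + 56x^6 + 140x^4 + 56x^2 + 2
the matrix is upper triangular; its diagonal is (0, 1, 2, 3, 4, 5, 6, 7, 8)
for a triangular matrix the eigenvalues are the diagonal entries, with algebraic multiplicity their repetition count

λ = 0 (multiplicity 1), λ = 1 (multiplicity 1), λ = 2 (multiplicity 1), λ = 3 (multiplicity 1), λ = 4 (multiplicity 1), λ = 5 (multiplicity 1), λ = 6 (multiplicity 1), λ = 7 (multiplicity 1), λ = 8 (multiplicity 1)


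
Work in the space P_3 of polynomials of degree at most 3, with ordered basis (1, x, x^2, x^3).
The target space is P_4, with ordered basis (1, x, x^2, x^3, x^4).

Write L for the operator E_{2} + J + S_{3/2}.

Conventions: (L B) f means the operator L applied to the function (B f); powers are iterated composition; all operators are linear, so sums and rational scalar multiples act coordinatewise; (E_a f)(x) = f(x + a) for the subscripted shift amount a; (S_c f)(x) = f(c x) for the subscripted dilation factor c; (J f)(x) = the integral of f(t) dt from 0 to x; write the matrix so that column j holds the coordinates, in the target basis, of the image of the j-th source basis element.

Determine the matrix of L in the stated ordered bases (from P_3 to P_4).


the matrix is [[2, 2, 4, 8]; [1, 5/2, 4, 12]; [0, 1/2, 13/4, 6]; [0, 0, 1/3, 35/8]; [0, 0, 0, 1/4]] (rows listed top to bottom)

image of 1: x + 2
image of x: (1/2)x^2 + (5/2)x + 2
image of x^2: (1/3)x^3 + (13/4)x^2 + 4x + 4
image of x^3: (1/4)x^4 + (35/8)x^3 + 6x^2 + 12x + 8
each image's coordinates form column j of the matrix


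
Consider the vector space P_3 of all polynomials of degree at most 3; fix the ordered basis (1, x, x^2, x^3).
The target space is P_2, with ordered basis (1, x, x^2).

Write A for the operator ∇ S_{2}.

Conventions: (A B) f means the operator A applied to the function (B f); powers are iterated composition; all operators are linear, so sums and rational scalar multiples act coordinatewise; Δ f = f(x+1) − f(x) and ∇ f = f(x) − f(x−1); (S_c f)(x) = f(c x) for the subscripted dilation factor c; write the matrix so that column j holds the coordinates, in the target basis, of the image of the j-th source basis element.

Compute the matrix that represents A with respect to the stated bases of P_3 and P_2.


image of 1: 0
image of x: 2
image of x^2: 8x - 4
image of x^3: 24x^2 - 24x + 8
each image's coordinates form column j of the matrix

the matrix is [[0, 2, -4, 8]; [0, 0, 8, -24]; [0, 0, 0, 24]] (rows listed top to bottom)


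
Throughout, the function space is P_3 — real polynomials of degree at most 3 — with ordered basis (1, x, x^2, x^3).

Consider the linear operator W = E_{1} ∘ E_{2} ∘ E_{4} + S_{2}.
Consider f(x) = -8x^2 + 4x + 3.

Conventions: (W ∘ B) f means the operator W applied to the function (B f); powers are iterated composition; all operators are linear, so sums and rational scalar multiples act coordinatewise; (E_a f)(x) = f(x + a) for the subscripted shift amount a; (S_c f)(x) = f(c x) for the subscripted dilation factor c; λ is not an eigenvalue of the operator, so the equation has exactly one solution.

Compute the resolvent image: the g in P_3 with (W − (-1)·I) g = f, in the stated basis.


g(x) = -(4/3)x^2 + (17/3)x + 86/9

write g with unknown coordinates in the stated basis and equate coefficients in (W − (-1)·I) g = f
solving from the highest basis element down gives g = -(4/3)x^2 + (17/3)x + 86/9
check: W g = -(20/3)x^2 - (5/3)x - 59/9
so W g − (-1)·g = -8x^2 + 4x + 3 = f ✓


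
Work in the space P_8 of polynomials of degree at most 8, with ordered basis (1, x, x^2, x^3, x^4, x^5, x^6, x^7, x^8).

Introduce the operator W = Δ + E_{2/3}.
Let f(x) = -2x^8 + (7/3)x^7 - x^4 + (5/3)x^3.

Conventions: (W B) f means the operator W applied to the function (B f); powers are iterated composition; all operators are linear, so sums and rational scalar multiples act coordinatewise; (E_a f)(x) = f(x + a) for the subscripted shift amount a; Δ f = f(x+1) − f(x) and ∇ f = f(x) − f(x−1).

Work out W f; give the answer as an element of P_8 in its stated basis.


Δ f = -16x^7 - (119/3)x^6 - 63x^5 - (175/3)x^4 - (103/3)x^3 - 8x^2 + (4/3)x + 1
E_{2/3} f = -2x^8 - (25/3)x^7 - 14x^6 - (308/27)x^5 - (361/81)x^4 + (31/81)x^3 + (1606/729)x^2 + (3356/2187)x + 776/2187
(Δ + E_{2/3}) f = -2x^8 - (73/3)x^7 - (161/3)x^6 - (2009/27)x^5 - (5086/81)x^4 - (2750/81)x^3 - (4226/729)x^2 + (6272/2187)x + 2963/2187

the result is g(x) = -2x^8 - (73/3)x^7 - (161/3)x^6 - (2009/27)x^5 - (5086/81)x^4 - (2750/81)x^3 - (4226/729)x^2 + (6272/2187)x + 2963/2187


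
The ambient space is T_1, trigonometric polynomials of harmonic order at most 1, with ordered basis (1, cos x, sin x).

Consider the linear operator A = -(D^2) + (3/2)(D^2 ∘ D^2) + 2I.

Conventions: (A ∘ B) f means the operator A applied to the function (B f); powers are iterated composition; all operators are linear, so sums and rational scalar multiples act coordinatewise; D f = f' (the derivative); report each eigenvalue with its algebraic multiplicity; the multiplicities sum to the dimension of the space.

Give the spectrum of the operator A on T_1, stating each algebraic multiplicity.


image of 1: 2
image of cos x: (9/2)cos x
image of sin x: (9/2)sin x
the matrix is diagonal; its diagonal is (2, 9/2, 9/2)
for a triangular matrix the eigenvalues are the diagonal entries, with algebraic multiplicity their repetition count

λ = 2 (multiplicity 1), λ = 9/2 (multiplicity 2)


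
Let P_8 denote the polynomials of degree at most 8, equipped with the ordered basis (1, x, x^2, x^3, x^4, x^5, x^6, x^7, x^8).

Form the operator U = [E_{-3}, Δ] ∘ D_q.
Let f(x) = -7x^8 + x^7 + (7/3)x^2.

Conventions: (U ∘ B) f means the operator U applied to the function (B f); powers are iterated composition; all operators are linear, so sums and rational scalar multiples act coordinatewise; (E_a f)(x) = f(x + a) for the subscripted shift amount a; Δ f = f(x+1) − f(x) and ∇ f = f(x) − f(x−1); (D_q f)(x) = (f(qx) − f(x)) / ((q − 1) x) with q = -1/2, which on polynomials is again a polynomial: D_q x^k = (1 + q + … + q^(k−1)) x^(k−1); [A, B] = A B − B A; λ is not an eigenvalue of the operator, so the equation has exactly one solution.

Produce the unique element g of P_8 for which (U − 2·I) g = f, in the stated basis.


the image equals g(x) = (7/2)x^8 - (1/2)x^7 - (7/6)x^2

write g with unknown coordinates in the stated basis and equate coefficients in (U − 2·I) g = f
solving from the highest basis element down gives g = (7/2)x^8 - (1/2)x^7 - (7/6)x^2
check: U g = 0
so U g − 2·g = -7x^8 + x^7 + (7/3)x^2 = f ✓


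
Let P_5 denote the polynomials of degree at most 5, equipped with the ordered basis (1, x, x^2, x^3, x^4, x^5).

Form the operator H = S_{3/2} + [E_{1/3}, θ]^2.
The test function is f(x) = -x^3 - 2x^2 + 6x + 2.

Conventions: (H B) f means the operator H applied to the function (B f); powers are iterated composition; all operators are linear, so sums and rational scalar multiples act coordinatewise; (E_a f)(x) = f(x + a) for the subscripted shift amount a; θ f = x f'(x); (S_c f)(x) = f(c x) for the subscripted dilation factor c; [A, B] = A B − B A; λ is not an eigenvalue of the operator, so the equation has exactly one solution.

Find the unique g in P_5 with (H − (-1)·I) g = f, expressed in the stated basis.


the image equals g(x) = -(8/35)x^3 - (8/13)x^2 + (1292/525)x + 4583/4095

write g with unknown coordinates in the stated basis and equate coefficients in (H − (-1)·I) g = f
solving from the highest basis element down gives g = -(8/35)x^3 - (8/13)x^2 + (1292/525)x + 4583/4095
check: H g = -(27/35)x^3 - (18/13)x^2 + (1858/525)x + 3607/4095
so H g − (-1)·g = -x^3 - 2x^2 + 6x + 2 = f ✓


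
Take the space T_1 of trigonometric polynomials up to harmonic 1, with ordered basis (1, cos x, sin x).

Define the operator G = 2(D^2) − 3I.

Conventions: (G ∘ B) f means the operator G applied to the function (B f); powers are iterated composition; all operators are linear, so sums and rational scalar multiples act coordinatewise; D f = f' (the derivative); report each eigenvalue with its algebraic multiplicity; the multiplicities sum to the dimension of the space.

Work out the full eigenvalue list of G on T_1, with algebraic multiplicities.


image of 1: -3
image of cos x: -5cos x
image of sin x: -5sin x
the matrix is diagonal; its diagonal is (-3, -5, -5)
for a triangular matrix the eigenvalues are the diagonal entries, with algebraic multiplicity their repetition count

λ = -5 (multiplicity 2), λ = -3 (multiplicity 1)


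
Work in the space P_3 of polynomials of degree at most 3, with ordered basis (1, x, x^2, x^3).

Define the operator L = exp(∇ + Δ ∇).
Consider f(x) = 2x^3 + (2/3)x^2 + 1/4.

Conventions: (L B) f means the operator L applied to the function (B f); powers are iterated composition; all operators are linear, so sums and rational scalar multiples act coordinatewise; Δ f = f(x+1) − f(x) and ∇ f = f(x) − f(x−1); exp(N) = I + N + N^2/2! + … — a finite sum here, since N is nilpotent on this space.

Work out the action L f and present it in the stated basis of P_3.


g(x) = 2x^3 + (20/3)x^2 + (40/3)x + 139/12

order-1 term: 6x^2 + (22/3)x + 8/3
order-2 term: 6x + 20/3
order-3 term: 2
the series for exp(∇ + Δ ∇) f terminates at order 3
exp(∇ + Δ ∇) f = 2x^3 + (20/3)x^2 + (40/3)x + 139/12
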